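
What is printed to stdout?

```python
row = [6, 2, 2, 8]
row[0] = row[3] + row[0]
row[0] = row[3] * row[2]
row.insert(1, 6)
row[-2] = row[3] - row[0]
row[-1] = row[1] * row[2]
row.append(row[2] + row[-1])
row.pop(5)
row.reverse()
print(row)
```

row[0] = row[3]+row[0] = 8+6 = 14 → [14, 2, 2, 8]
row[0] = row[3]*row[2] = 8*2 = 16 → [16, 2, 2, 8]
insert 6 at 1 → [16, 6, 2, 2, 8]
row[-2] = row[3]-row[0] = 2-16 = -14 → [16, 6, 2, -14, 8]
row[-1] = row[1]*row[2] = 6*2 = 12 → [16, 6, 2, -14, 12]
append row[2]+row[-1] = 2+12 = 14 → [16, 6, 2, -14, 12, 14]
pop(5) removes 14 → [16, 6, 2, -14, 12]
reverse → [12, -14, 2, 6, 16]

[12, -14, 2, 6, 16]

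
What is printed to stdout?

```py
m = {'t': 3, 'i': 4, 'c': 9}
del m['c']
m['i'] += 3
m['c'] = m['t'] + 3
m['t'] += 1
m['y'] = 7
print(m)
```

{'t': 4, 'i': 7, 'c': 6, 'y': 7}

del 'c' → {'t': 3, 'i': 4}
m['i'] = 4+3 = 7 → {'t': 3, 'i': 7}
m['c'] = m['t']+3 = 6 → {'t': 3, 'i': 7, 'c': 6}
m['t'] = 3+1 = 4 → {'t': 4, 'i': 7, 'c': 6}
m['y'] = 7 → {'t': 4, 'i': 7, 'c': 6, 'y': 7}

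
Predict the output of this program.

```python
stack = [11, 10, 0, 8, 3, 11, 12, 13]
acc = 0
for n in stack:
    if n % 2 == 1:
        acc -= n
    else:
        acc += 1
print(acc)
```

-34

n=11: odd, acc = 0-11 = -11
n=10: not odd, acc = (-11)+1 = -10
n=0: not odd, acc = (-10)+1 = -9
n=8: not odd, acc = (-9)+1 = -8
n=3: odd, acc = (-8)-3 = -11
n=11: odd, acc = (-11)-11 = -22
n=12: not odd, acc = (-22)+1 = -21
n=13: odd, acc = (-21)-13 = -34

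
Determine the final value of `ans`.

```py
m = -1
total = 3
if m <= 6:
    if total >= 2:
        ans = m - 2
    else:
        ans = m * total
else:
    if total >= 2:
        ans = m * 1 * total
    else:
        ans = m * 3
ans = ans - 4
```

-7

m=-1, total=3
m <= 6 is True; total >= 2 is True
→ ans = m - 2 = -3
ans = (-3)-4 = -7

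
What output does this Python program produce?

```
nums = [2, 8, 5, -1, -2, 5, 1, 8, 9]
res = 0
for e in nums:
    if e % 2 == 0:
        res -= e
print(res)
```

e=2: even, res = 0-2 = -2
e=8: even, res = (-2)-8 = -10
e=5: not even
e=-1: not even
e=-2: even, res = (-10)-(-2) = -8
e=5: not even
e=1: not even
e=8: even, res = (-8)-8 = -16
e=9: not even

-16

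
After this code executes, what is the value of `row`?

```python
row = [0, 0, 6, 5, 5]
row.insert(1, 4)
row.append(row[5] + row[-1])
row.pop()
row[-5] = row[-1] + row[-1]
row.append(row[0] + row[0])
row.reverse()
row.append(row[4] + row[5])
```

insert 4 at 1 → [0, 4, 0, 6, 5, 5]
append row[5]+row[-1] = 5+5 = 10 → [0, 4, 0, 6, 5, 5, 10]
pop() removes 10 → [0, 4, 0, 6, 5, 5]
row[-5] = row[-1]+row[-1] = 5+5 = 10 → [0, 10, 0, 6, 5, 5]
append row[0]+row[0] = 0+0 = 0 → [0, 10, 0, 6, 5, 5, 0]
reverse → [0, 5, 5, 6, 0, 10, 0]
append row[4]+row[5] = 0+10 = 10 → [0, 5, 5, 6, 0, 10, 0, 10]

[0, 5, 5, 6, 0, 10, 0, 10]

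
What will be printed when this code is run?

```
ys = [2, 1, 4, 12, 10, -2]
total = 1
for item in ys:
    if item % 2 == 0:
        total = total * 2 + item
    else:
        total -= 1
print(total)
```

item=2: even, total = 1*2+2 = 4
item=1: not even, total = 4-1 = 3
item=4: even, total = 3*2+4 = 10
item=12: even, total = 10*2+12 = 32
item=10: even, total = 32*2+10 = 74
item=-2: even, total = 74*2+(-2) = 146

146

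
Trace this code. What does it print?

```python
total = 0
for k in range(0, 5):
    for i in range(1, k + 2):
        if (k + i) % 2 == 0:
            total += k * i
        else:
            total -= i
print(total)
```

k=0,i=1: odd sum, total = 0-1 = -1
k=1,i=1: even sum, total = (-1)+1 = 0
k=1,i=2: odd sum, total = 0-2 = -2
k=2,i=1: odd sum, total = (-2)-1 = -3
k=2,i=2: even sum, total = (-3)+4 = 1
k=2,i=3: odd sum, total = 1-3 = -2
k=3,i=1: even sum, total = (-2)+3 = 1
k=3,i=2: odd sum, total = 1-2 = -1
k=3,i=3: even sum, total = (-1)+9 = 8
k=3,i=4: odd sum, total = 8-4 = 4
k=4,i=1: odd sum, total = 4-1 = 3
k=4,i=2: even sum, total = 3+8 = 11
k=4,i=3: odd sum, total = 11-3 = 8
k=4,i=4: even sum, total = 8+16 = 24
k=4,i=5: odd sum, total = 24-5 = 19

19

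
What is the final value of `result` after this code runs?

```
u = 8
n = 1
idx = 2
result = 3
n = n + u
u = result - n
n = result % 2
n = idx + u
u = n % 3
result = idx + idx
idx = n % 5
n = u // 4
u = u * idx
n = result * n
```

4

n = 1+8 = 9
u = 3-9 = -6
n = 3%2 = 1
n = 2+(-6) = -4
u = (-4)%3 = 2
result = 2+2 = 4
idx = (-4)%5 = 1
n = 2//4 = 0
u = 2*1 = 2
n = 4*0 = 0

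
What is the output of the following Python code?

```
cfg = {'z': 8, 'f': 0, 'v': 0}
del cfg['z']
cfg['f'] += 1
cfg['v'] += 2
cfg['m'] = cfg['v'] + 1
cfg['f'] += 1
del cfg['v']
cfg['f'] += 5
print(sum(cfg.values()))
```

del 'z' → {'f': 0, 'v': 0}
cfg['f'] = 0+1 = 1 → {'f': 1, 'v': 0}
cfg['v'] = 0+2 = 2 → {'f': 1, 'v': 2}
cfg['m'] = cfg['v']+1 = 3 → {'f': 1, 'v': 2, 'm': 3}
cfg['f'] = 1+1 = 2 → {'f': 2, 'v': 2, 'm': 3}
del 'v' → {'f': 2, 'm': 3}
cfg['f'] = 2+5 = 7 → {'f': 7, 'm': 3}
sum of values = 10

10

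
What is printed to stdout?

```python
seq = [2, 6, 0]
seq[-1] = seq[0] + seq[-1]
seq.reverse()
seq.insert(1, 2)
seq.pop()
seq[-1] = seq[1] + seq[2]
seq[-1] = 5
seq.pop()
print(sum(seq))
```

seq[-1] = seq[0]+seq[-1] = 2+0 = 2 → [2, 6, 2]
reverse → [2, 6, 2]
insert 2 at 1 → [2, 2, 6, 2]
pop() removes 2 → [2, 2, 6]
seq[-1] = seq[1]+seq[2] = 2+6 = 8 → [2, 2, 8]
seq[-1] = 5 → [2, 2, 5]
pop() removes 5 → [2, 2]
sum = 4

4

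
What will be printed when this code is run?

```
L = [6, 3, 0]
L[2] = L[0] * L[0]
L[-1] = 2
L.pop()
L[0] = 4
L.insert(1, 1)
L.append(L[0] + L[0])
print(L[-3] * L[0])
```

L[2] = L[0]*L[0] = 6*6 = 36 → [6, 3, 36]
L[-1] = 2 → [6, 3, 2]
pop() removes 2 → [6, 3]
L[0] = 4 → [4, 3]
insert 1 at 1 → [4, 1, 3]
append L[0]+L[0] = 4+4 = 8 → [4, 1, 3, 8]
L[-3]*L[0] = 1*4 = 4

4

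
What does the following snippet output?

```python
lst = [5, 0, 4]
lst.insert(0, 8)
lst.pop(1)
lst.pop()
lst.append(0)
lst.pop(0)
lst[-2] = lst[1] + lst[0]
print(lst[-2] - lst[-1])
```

insert 8 at 0 → [8, 5, 0, 4]
pop(1) removes 5 → [8, 0, 4]
pop() removes 4 → [8, 0]
append 0 → [8, 0, 0]
pop(0) removes 8 → [0, 0]
lst[-2] = lst[1]+lst[0] = 0+0 = 0 → [0, 0]
lst[-2]-lst[-1] = 0-0 = 0

0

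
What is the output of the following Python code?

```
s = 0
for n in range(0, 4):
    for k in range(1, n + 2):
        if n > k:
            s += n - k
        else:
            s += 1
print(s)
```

11

n=0,k=1: not 0>1, s = 0+1 = 1
n=1,k=1: not 1>1, s = 1+1 = 2
n=1,k=2: not 1>2, s = 2+1 = 3
n=2,k=1: 2>1, s = 3+1 = 4
n=2,k=2: not 2>2, s = 4+1 = 5
n=2,k=3: not 2>3, s = 5+1 = 6
n=3,k=1: 3>1, s = 6+2 = 8
n=3,k=2: 3>2, s = 8+1 = 9
n=3,k=3: not 3>3, s = 9+1 = 10
n=3,k=4: not 3>4, s = 10+1 = 11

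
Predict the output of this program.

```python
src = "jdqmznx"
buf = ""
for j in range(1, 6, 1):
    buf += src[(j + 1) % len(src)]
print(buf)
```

qmznx

j=1: add src[2]='q' → 'q'
j=2: add src[3]='m' → 'qm'
j=3: add src[4]='z' → 'qmz'
j=4: add src[5]='n' → 'qmzn'
j=5: add src[6]='x' → 'qmznx'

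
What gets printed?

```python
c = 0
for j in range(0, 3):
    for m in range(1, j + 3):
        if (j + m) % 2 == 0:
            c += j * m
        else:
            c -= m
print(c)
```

9

j=0,m=1: odd sum, c = 0-1 = -1
j=0,m=2: even sum, c = (-1)+0 = -1
j=1,m=1: even sum, c = (-1)+1 = 0
j=1,m=2: odd sum, c = 0-2 = -2
j=1,m=3: even sum, c = (-2)+3 = 1
j=2,m=1: odd sum, c = 1-1 = 0
j=2,m=2: even sum, c = 0+4 = 4
j=2,m=3: odd sum, c = 4-3 = 1
j=2,m=4: even sum, c = 1+8 = 9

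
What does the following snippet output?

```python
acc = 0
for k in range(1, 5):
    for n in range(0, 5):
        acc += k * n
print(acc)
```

k=1,n=0: acc = 0+0 = 0
k=1,n=1: acc = 0+1 = 1
k=1,n=2: acc = 1+2 = 3
k=1,n=3: acc = 3+3 = 6
k=1,n=4: acc = 6+4 = 10
k=2,n=0: acc = 10+0 = 10
k=2,n=1: acc = 10+2 = 12
k=2,n=2: acc = 12+4 = 16
k=2,n=3: acc = 16+6 = 22
k=2,n=4: acc = 22+8 = 30
k=3,n=0: acc = 30+0 = 30
k=3,n=1: acc = 30+3 = 33
k=3,n=2: acc = 33+6 = 39
k=3,n=3: acc = 39+9 = 48
k=3,n=4: acc = 48+12 = 60
k=4,n=0: acc = 60+0 = 60
k=4,n=1: acc = 60+4 = 64
k=4,n=2: acc = 64+8 = 72
k=4,n=3: acc = 72+12 = 84
k=4,n=4: acc = 84+16 = 100

100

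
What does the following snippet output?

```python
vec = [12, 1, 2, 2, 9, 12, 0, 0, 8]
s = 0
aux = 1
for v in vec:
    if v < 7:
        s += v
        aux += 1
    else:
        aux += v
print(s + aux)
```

52

v=12: not <7; aux=13
v=1: <7, s = 0+1 = 1; aux=14
v=2: <7, s = 1+2 = 3; aux=15
v=2: <7, s = 3+2 = 5; aux=16
v=9: not <7; aux=25
v=12: not <7; aux=37
v=0: <7, s = 5+0 = 5; aux=38
v=0: <7, s = 5+0 = 5; aux=39
v=8: not <7; aux=47
s+aux = 5+47 = 52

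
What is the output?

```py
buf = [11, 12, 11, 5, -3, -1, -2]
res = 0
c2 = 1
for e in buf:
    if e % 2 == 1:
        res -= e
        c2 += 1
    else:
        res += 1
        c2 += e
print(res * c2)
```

-336

e=11: odd, res = 0-11 = -11; c2=2
e=12: not odd, res = (-11)+1 = -10; c2=14
e=11: odd, res = (-10)-11 = -21; c2=15
e=5: odd, res = (-21)-5 = -26; c2=16
e=-3: odd, res = (-26)-(-3) = -23; c2=17
e=-1: odd, res = (-23)-(-1) = -22; c2=18
e=-2: not odd, res = (-22)+1 = -21; c2=16
res*c2 = (-21)*16 = -336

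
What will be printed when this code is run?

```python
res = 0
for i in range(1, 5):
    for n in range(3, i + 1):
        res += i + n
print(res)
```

i=3,n=3: res = 0+6 = 6
i=4,n=3: res = 6+7 = 13
i=4,n=4: res = 13+8 = 21

21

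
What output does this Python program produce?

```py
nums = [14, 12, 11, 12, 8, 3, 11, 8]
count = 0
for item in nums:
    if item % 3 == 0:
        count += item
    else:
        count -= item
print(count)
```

-25

item=14: not %3==0, count = 0-14 = -14
item=12: %3==0, count = (-14)+12 = -2
item=11: not %3==0, count = (-2)-11 = -13
item=12: %3==0, count = (-13)+12 = -1
item=8: not %3==0, count = (-1)-8 = -9
item=3: %3==0, count = (-9)+3 = -6
item=11: not %3==0, count = (-6)-11 = -17
item=8: not %3==0, count = (-17)-8 = -25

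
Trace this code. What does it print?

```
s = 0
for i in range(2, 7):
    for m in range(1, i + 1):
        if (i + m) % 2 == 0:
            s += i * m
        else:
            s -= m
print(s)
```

135

i=2,m=1: odd sum, s = 0-1 = -1
i=2,m=2: even sum, s = (-1)+4 = 3
i=3,m=1: even sum, s = 3+3 = 6
i=3,m=2: odd sum, s = 6-2 = 4
i=3,m=3: even sum, s = 4+9 = 13
i=4,m=1: odd sum, s = 13-1 = 12
i=4,m=2: even sum, s = 12+8 = 20
i=4,m=3: odd sum, s = 20-3 = 17
i=4,m=4: even sum, s = 17+16 = 33
i=5,m=1: even sum, s = 33+5 = 38
i=5,m=2: odd sum, s = 38-2 = 36
i=5,m=3: even sum, s = 36+15 = 51
i=5,m=4: odd sum, s = 51-4 = 47
i=5,m=5: even sum, s = 47+25 = 72
i=6,m=1: odd sum, s = 72-1 = 71
i=6,m=2: even sum, s = 71+12 = 83
i=6,m=3: odd sum, s = 83-3 = 80
i=6,m=4: even sum, s = 80+24 = 104
i=6,m=5: odd sum, s = 104-5 = 99
i=6,m=6: even sum, s = 99+36 = 135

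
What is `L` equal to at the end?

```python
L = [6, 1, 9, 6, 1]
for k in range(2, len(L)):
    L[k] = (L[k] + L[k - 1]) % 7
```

k=2: L[2] = (9+1)%7 = 3 → [6, 1, 3, 6, 1]
k=3: L[3] = (6+3)%7 = 2 → [6, 1, 3, 2, 1]
k=4: L[4] = (1+2)%7 = 3 → [6, 1, 3, 2, 3]

[6, 1, 3, 2, 3]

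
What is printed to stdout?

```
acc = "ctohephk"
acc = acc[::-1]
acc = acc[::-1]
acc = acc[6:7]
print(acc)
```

reverse → 'khpehotc'
reverse → 'ctohephk'
slice [6:7] → 'h'

h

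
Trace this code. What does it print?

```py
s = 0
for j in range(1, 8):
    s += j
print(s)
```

j=1: s = 0+1 = 1
j=2: s = 1+2 = 3
j=3: s = 3+3 = 6
j=4: s = 6+4 = 10
j=5: s = 10+5 = 15
j=6: s = 15+6 = 21
j=7: s = 21+7 = 28

28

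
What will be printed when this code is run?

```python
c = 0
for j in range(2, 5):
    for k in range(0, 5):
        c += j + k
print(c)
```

75

j=2,k=0: c = 0+2 = 2
j=2,k=1: c = 2+3 = 5
j=2,k=2: c = 5+4 = 9
j=2,k=3: c = 9+5 = 14
j=2,k=4: c = 14+6 = 20
j=3,k=0: c = 20+3 = 23
j=3,k=1: c = 23+4 = 27
j=3,k=2: c = 27+5 = 32
j=3,k=3: c = 32+6 = 38
j=3,k=4: c = 38+7 = 45
j=4,k=0: c = 45+4 = 49
j=4,k=1: c = 49+5 = 54
j=4,k=2: c = 54+6 = 60
j=4,k=3: c = 60+7 = 67
j=4,k=4: c = 67+8 = 75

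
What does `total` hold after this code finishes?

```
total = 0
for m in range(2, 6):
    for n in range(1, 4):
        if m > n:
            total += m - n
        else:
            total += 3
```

28

m=2,n=1: 2>1, total = 0+1 = 1
m=2,n=2: not 2>2, total = 1+3 = 4
m=2,n=3: not 2>3, total = 4+3 = 7
m=3,n=1: 3>1, total = 7+2 = 9
m=3,n=2: 3>2, total = 9+1 = 10
m=3,n=3: not 3>3, total = 10+3 = 13
m=4,n=1: 4>1, total = 13+3 = 16
m=4,n=2: 4>2, total = 16+2 = 18
m=4,n=3: 4>3, total = 18+1 = 19
m=5,n=1: 5>1, total = 19+4 = 23
m=5,n=2: 5>2, total = 23+3 = 26
m=5,n=3: 5>3, total = 26+2 = 28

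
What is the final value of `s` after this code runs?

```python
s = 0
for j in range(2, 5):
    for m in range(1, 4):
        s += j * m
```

j=2,m=1: s = 0+2 = 2
j=2,m=2: s = 2+4 = 6
j=2,m=3: s = 6+6 = 12
j=3,m=1: s = 12+3 = 15
j=3,m=2: s = 15+6 = 21
j=3,m=3: s = 21+9 = 30
j=4,m=1: s = 30+4 = 34
j=4,m=2: s = 34+8 = 42
j=4,m=3: s = 42+12 = 54

54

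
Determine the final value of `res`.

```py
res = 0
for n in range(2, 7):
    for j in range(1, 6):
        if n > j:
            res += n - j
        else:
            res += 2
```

55

n=2,j=1: 2>1, res = 0+1 = 1
n=2,j=2: not 2>2, res = 1+2 = 3
n=2,j=3: not 2>3, res = 3+2 = 5
n=2,j=4: not 2>4, res = 5+2 = 7
n=2,j=5: not 2>5, res = 7+2 = 9
n=3,j=1: 3>1, res = 9+2 = 11
n=3,j=2: 3>2, res = 11+1 = 12
n=3,j=3: not 3>3, res = 12+2 = 14
n=3,j=4: not 3>4, res = 14+2 = 16
n=3,j=5: not 3>5, res = 16+2 = 18
n=4,j=1: 4>1, res = 18+3 = 21
n=4,j=2: 4>2, res = 21+2 = 23
n=4,j=3: 4>3, res = 23+1 = 24
n=4,j=4: not 4>4, res = 24+2 = 26
n=4,j=5: not 4>5, res = 26+2 = 28
n=5,j=1: 5>1, res = 28+4 = 32
n=5,j=2: 5>2, res = 32+3 = 35
n=5,j=3: 5>3, res = 35+2 = 37
n=5,j=4: 5>4, res = 37+1 = 38
n=5,j=5: not 5>5, res = 38+2 = 40
n=6,j=1: 6>1, res = 40+5 = 45
n=6,j=2: 6>2, res = 45+4 = 49
n=6,j=3: 6>3, res = 49+3 = 52
n=6,j=4: 6>4, res = 52+2 = 54
n=6,j=5: 6>5, res = 54+1 = 55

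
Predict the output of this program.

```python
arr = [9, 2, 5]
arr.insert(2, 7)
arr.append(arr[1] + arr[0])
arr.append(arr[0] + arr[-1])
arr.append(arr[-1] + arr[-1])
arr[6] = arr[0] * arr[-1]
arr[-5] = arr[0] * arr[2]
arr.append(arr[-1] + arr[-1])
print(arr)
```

insert 7 at 2 → [9, 2, 7, 5]
append arr[1]+arr[0] = 2+9 = 11 → [9, 2, 7, 5, 11]
append arr[0]+arr[-1] = 9+11 = 20 → [9, 2, 7, 5, 11, 20]
append arr[-1]+arr[-1] = 20+20 = 40 → [9, 2, 7, 5, 11, 20, 40]
arr[6] = arr[0]*arr[-1] = 9*40 = 360 → [9, 2, 7, 5, 11, 20, 360]
arr[-5] = arr[0]*arr[2] = 9*7 = 63 → [9, 2, 63, 5, 11, 20, 360]
append arr[-1]+arr[-1] = 360+360 = 720 → [9, 2, 63, 5, 11, 20, 360, 720]

[9, 2, 63, 5, 11, 20, 360, 720]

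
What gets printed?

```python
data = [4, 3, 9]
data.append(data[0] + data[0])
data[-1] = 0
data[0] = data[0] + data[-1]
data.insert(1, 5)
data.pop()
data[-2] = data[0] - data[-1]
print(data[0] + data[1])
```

append data[0]+data[0] = 4+4 = 8 → [4, 3, 9, 8]
data[-1] = 0 → [4, 3, 9, 0]
data[0] = data[0]+data[-1] = 4+0 = 4 → [4, 3, 9, 0]
insert 5 at 1 → [4, 5, 3, 9, 0]
pop() removes 0 → [4, 5, 3, 9]
data[-2] = data[0]-data[-1] = 4-9 = -5 → [4, 5, -5, 9]
data[0]+data[1] = 4+5 = 9

9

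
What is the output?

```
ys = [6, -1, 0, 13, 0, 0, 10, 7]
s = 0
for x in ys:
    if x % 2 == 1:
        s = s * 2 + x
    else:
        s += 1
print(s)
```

x=6: not odd, s = 0+1 = 1
x=-1: odd, s = 1*2+(-1) = 1
x=0: not odd, s = 1+1 = 2
x=13: odd, s = 2*2+13 = 17
x=0: not odd, s = 17+1 = 18
x=0: not odd, s = 18+1 = 19
x=10: not odd, s = 19+1 = 20
x=7: odd, s = 20*2+7 = 47

47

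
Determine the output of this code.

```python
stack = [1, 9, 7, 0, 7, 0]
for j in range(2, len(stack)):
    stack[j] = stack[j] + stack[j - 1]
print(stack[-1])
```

j=2: stack[2] = 7+9 = 16 → [1, 9, 16, 0, 7, 0]
j=3: stack[3] = 0+16 = 16 → [1, 9, 16, 16, 7, 0]
j=4: stack[4] = 7+16 = 23 → [1, 9, 16, 16, 23, 0]
j=5: stack[5] = 0+23 = 23 → [1, 9, 16, 16, 23, 23]

23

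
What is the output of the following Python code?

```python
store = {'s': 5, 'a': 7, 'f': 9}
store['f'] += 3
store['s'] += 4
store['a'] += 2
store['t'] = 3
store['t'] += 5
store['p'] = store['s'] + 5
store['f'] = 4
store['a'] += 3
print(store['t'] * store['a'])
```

96

store['f'] = 9+3 = 12 → {'s': 5, 'a': 7, 'f': 12}
store['s'] = 5+4 = 9 → {'s': 9, 'a': 7, 'f': 12}
store['a'] = 7+2 = 9 → {'s': 9, 'a': 9, 'f': 12}
store['t'] = 3 → {'s': 9, 'a': 9, 'f': 12, 't': 3}
store['t'] = 3+5 = 8 → {'s': 9, 'a': 9, 'f': 12, 't': 8}
store['p'] = store['s']+5 = 14 → {'s': 9, 'a': 9, 'f': 12, 't': 8, 'p': 14}
store['f'] = 4 → {'s': 9, 'a': 9, 'f': 4, 't': 8, 'p': 14}
store['a'] = 9+3 = 12 → {'s': 9, 'a': 12, 'f': 4, 't': 8, 'p': 14}
store['t']*store['a'] = 8*12 = 96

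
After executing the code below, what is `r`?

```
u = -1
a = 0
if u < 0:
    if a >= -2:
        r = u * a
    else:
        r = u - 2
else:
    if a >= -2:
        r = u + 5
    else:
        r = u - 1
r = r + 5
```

5

u=-1, a=0
u < 0 is True; a >= -2 is True
→ r = u * a = 0
r = 0+5 = 5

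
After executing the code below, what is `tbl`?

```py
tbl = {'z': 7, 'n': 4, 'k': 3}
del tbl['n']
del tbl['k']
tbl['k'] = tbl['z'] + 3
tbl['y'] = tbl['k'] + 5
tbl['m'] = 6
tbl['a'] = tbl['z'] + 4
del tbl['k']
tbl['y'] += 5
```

{'z': 7, 'y': 20, 'm': 6, 'a': 11}

del 'n' → {'z': 7, 'k': 3}
del 'k' → {'z': 7}
tbl['k'] = tbl['z']+3 = 10 → {'z': 7, 'k': 10}
tbl['y'] = tbl['k']+5 = 15 → {'z': 7, 'k': 10, 'y': 15}
tbl['m'] = 6 → {'z': 7, 'k': 10, 'y': 15, 'm': 6}
tbl['a'] = tbl['z']+4 = 11 → {'z': 7, 'k': 10, 'y': 15, 'm': 6, 'a': 11}
del 'k' → {'z': 7, 'y': 15, 'm': 6, 'a': 11}
tbl['y'] = 15+5 = 20 → {'z': 7, 'y': 20, 'm': 6, 'a': 11}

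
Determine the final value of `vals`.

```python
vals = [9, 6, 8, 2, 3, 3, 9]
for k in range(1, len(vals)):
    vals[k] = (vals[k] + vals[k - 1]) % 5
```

k=1: vals[1] = (6+9)%5 = 0 → [9, 0, 8, 2, 3, 3, 9]
k=2: vals[2] = (8+0)%5 = 3 → [9, 0, 3, 2, 3, 3, 9]
k=3: vals[3] = (2+3)%5 = 0 → [9, 0, 3, 0, 3, 3, 9]
k=4: vals[4] = (3+0)%5 = 3 → [9, 0, 3, 0, 3, 3, 9]
k=5: vals[5] = (3+3)%5 = 1 → [9, 0, 3, 0, 3, 1, 9]
k=6: vals[6] = (9+1)%5 = 0 → [9, 0, 3, 0, 3, 1, 0]

[9, 0, 3, 0, 3, 1, 0]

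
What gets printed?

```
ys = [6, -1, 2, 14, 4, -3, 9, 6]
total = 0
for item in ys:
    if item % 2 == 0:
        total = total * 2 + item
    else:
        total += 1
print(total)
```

item=6: even, total = 0*2+6 = 6
item=-1: not even, total = 6+1 = 7
item=2: even, total = 7*2+2 = 16
item=14: even, total = 16*2+14 = 46
item=4: even, total = 46*2+4 = 96
item=-3: not even, total = 96+1 = 97
item=9: not even, total = 97+1 = 98
item=6: even, total = 98*2+6 = 202

202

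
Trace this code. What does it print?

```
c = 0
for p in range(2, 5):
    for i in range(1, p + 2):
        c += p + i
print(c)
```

p=2,i=1: c = 0+3 = 3
p=2,i=2: c = 3+4 = 7
p=2,i=3: c = 7+5 = 12
p=3,i=1: c = 12+4 = 16
p=3,i=2: c = 16+5 = 21
p=3,i=3: c = 21+6 = 27
p=3,i=4: c = 27+7 = 34
p=4,i=1: c = 34+5 = 39
p=4,i=2: c = 39+6 = 45
p=4,i=3: c = 45+7 = 52
p=4,i=4: c = 52+8 = 60
p=4,i=5: c = 60+9 = 69

69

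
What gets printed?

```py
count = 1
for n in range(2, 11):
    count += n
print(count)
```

55

n=2: count = 1+2 = 3
n=3: count = 3+3 = 6
n=4: count = 6+4 = 10
n=5: count = 10+5 = 15
n=6: count = 15+6 = 21
n=7: count = 21+7 = 28
n=8: count = 28+8 = 36
n=9: count = 36+9 = 45
n=10: count = 45+10 = 55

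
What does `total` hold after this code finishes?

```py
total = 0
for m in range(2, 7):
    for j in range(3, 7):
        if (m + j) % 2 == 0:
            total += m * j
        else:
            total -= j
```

m=2,j=3: odd sum, total = 0-3 = -3
m=2,j=4: even sum, total = (-3)+8 = 5
m=2,j=5: odd sum, total = 5-5 = 0
m=2,j=6: even sum, total = 0+12 = 12
m=3,j=3: even sum, total = 12+9 = 21
m=3,j=4: odd sum, total = 21-4 = 17
m=3,j=5: even sum, total = 17+15 = 32
m=3,j=6: odd sum, total = 32-6 = 26
m=4,j=3: odd sum, total = 26-3 = 23
m=4,j=4: even sum, total = 23+16 = 39
m=4,j=5: odd sum, total = 39-5 = 34
m=4,j=6: even sum, total = 34+24 = 58
m=5,j=3: even sum, total = 58+15 = 73
m=5,j=4: odd sum, total = 73-4 = 69
m=5,j=5: even sum, total = 69+25 = 94
m=5,j=6: odd sum, total = 94-6 = 88
m=6,j=3: odd sum, total = 88-3 = 85
m=6,j=4: even sum, total = 85+24 = 109
m=6,j=5: odd sum, total = 109-5 = 104
m=6,j=6: even sum, total = 104+36 = 140

140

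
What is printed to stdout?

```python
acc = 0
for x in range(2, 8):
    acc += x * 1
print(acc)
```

x=2: acc = 0+2*1 = 2
x=3: acc = 2+3*1 = 5
x=4: acc = 5+4*1 = 9
x=5: acc = 9+5*1 = 14
x=6: acc = 14+6*1 = 20
x=7: acc = 20+7*1 = 27

27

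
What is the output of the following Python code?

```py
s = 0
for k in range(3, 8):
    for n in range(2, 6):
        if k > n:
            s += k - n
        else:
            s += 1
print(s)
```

40

k=3,n=2: 3>2, s = 0+1 = 1
k=3,n=3: not 3>3, s = 1+1 = 2
k=3,n=4: not 3>4, s = 2+1 = 3
k=3,n=5: not 3>5, s = 3+1 = 4
k=4,n=2: 4>2, s = 4+2 = 6
k=4,n=3: 4>3, s = 6+1 = 7
k=4,n=4: not 4>4, s = 7+1 = 8
k=4,n=5: not 4>5, s = 8+1 = 9
k=5,n=2: 5>2, s = 9+3 = 12
k=5,n=3: 5>3, s = 12+2 = 14
k=5,n=4: 5>4, s = 14+1 = 15
k=5,n=5: not 5>5, s = 15+1 = 16
k=6,n=2: 6>2, s = 16+4 = 20
k=6,n=3: 6>3, s = 20+3 = 23
k=6,n=4: 6>4, s = 23+2 = 25
k=6,n=5: 6>5, s = 25+1 = 26
k=7,n=2: 7>2, s = 26+5 = 31
k=7,n=3: 7>3, s = 31+4 = 35
k=7,n=4: 7>4, s = 35+3 = 38
k=7,n=5: 7>5, s = 38+2 = 40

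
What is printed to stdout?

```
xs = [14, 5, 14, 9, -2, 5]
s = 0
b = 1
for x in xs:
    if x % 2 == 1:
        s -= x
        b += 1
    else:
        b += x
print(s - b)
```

-49

x=14: not odd; b=15
x=5: odd, s = 0-5 = -5; b=16
x=14: not odd; b=30
x=9: odd, s = (-5)-9 = -14; b=31
x=-2: not odd; b=29
x=5: odd, s = (-14)-5 = -19; b=30
s-b = (-19)-30 = -49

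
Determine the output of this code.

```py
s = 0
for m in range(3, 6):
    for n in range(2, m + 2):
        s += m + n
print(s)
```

93

m=3,n=2: s = 0+5 = 5
m=3,n=3: s = 5+6 = 11
m=3,n=4: s = 11+7 = 18
m=4,n=2: s = 18+6 = 24
m=4,n=3: s = 24+7 = 31
m=4,n=4: s = 31+8 = 39
m=4,n=5: s = 39+9 = 48
m=5,n=2: s = 48+7 = 55
m=5,n=3: s = 55+8 = 63
m=5,n=4: s = 63+9 = 72
m=5,n=5: s = 72+10 = 82
m=5,n=6: s = 82+11 = 93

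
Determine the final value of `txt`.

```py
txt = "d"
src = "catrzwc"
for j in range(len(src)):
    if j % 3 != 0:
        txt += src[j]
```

j=0: skip
j=1: add 'a' → 'da'
j=2: add 't' → 'dat'
j=3: skip
j=4: add 'z' → 'datz'
j=5: add 'w' → 'datzw'
j=6: skip

'datzw'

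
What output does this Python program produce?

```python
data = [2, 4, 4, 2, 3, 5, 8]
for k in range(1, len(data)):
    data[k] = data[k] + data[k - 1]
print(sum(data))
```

k=1: data[1] = 4+2 = 6 → [2, 6, 4, 2, 3, 5, 8]
k=2: data[2] = 4+6 = 10 → [2, 6, 10, 2, 3, 5, 8]
k=3: data[3] = 2+10 = 12 → [2, 6, 10, 12, 3, 5, 8]
k=4: data[4] = 3+12 = 15 → [2, 6, 10, 12, 15, 5, 8]
k=5: data[5] = 5+15 = 20 → [2, 6, 10, 12, 15, 20, 8]
k=6: data[6] = 8+20 = 28 → [2, 6, 10, 12, 15, 20, 28]
sum = 93

93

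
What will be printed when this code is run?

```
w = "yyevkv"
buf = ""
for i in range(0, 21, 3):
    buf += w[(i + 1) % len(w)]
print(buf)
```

i=0: add w[1]='y' → 'y'
i=3: add w[4]='k' → 'yk'
i=6: add w[1]='y' → 'yky'
i=9: add w[4]='k' → 'ykyk'
i=12: add w[1]='y' → 'ykyky'
i=15: add w[4]='k' → 'ykykyk'
i=18: add w[1]='y' → 'ykykyky'

ykykyky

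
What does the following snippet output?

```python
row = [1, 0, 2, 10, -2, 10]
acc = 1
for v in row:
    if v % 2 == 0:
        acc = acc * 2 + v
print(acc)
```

94

v=1: not even
v=0: even, acc = 1*2+0 = 2
v=2: even, acc = 2*2+2 = 6
v=10: even, acc = 6*2+10 = 22
v=-2: even, acc = 22*2+(-2) = 42
v=10: even, acc = 42*2+10 = 94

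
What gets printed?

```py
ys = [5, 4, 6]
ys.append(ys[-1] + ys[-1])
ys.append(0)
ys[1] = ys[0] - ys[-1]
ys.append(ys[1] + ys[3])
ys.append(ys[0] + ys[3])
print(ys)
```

append ys[-1]+ys[-1] = 6+6 = 12 → [5, 4, 6, 12]
append 0 → [5, 4, 6, 12, 0]
ys[1] = ys[0]-ys[-1] = 5-0 = 5 → [5, 5, 6, 12, 0]
append ys[1]+ys[3] = 5+12 = 17 → [5, 5, 6, 12, 0, 17]
append ys[0]+ys[3] = 5+12 = 17 → [5, 5, 6, 12, 0, 17, 17]

[5, 5, 6, 12, 0, 17, 17]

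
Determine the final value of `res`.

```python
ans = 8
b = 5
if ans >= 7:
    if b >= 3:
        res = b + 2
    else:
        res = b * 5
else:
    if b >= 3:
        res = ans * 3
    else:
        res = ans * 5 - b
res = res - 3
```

ans=8, b=5
ans >= 7 is True; b >= 3 is True
→ res = b + 2 = 7
res = 7-3 = 4

4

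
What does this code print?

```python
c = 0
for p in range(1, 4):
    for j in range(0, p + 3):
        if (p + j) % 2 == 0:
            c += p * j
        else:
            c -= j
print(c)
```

31

p=1,j=0: odd sum, c = 0-0 = 0
p=1,j=1: even sum, c = 0+1 = 1
p=1,j=2: odd sum, c = 1-2 = -1
p=1,j=3: even sum, c = (-1)+3 = 2
p=2,j=0: even sum, c = 2+0 = 2
p=2,j=1: odd sum, c = 2-1 = 1
p=2,j=2: even sum, c = 1+4 = 5
p=2,j=3: odd sum, c = 5-3 = 2
p=2,j=4: even sum, c = 2+8 = 10
p=3,j=0: odd sum, c = 10-0 = 10
p=3,j=1: even sum, c = 10+3 = 13
p=3,j=2: odd sum, c = 13-2 = 11
p=3,j=3: even sum, c = 11+9 = 20
p=3,j=4: odd sum, c = 20-4 = 16
p=3,j=5: even sum, c = 16+15 = 31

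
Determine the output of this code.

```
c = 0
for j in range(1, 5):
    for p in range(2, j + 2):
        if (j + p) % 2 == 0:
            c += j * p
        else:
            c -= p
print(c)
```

18

j=1,p=2: odd sum, c = 0-2 = -2
j=2,p=2: even sum, c = (-2)+4 = 2
j=2,p=3: odd sum, c = 2-3 = -1
j=3,p=2: odd sum, c = (-1)-2 = -3
j=3,p=3: even sum, c = (-3)+9 = 6
j=3,p=4: odd sum, c = 6-4 = 2
j=4,p=2: even sum, c = 2+8 = 10
j=4,p=3: odd sum, c = 10-3 = 7
j=4,p=4: even sum, c = 7+16 = 23
j=4,p=5: odd sum, c = 23-5 = 18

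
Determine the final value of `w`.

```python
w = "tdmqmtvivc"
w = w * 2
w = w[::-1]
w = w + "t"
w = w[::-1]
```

'ttdmqmtvivctdmqmtvivc'

repeat ×2 → 'tdmqmtvivctdmqmtvivc'
reverse → 'cvivtmqmdtcvivtmqmdt'
+ 't' → 'cvivtmqmdtcvivtmqmdtt'
reverse → 'ttdmqmtvivctdmqmtvivc'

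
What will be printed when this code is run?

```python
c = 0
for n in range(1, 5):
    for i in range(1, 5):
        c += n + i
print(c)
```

n=1,i=1: c = 0+2 = 2
n=1,i=2: c = 2+3 = 5
n=1,i=3: c = 5+4 = 9
n=1,i=4: c = 9+5 = 14
n=2,i=1: c = 14+3 = 17
n=2,i=2: c = 17+4 = 21
n=2,i=3: c = 21+5 = 26
n=2,i=4: c = 26+6 = 32
n=3,i=1: c = 32+4 = 36
n=3,i=2: c = 36+5 = 41
n=3,i=3: c = 41+6 = 47
n=3,i=4: c = 47+7 = 54
n=4,i=1: c = 54+5 = 59
n=4,i=2: c = 59+6 = 65
n=4,i=3: c = 65+7 = 72
n=4,i=4: c = 72+8 = 80

80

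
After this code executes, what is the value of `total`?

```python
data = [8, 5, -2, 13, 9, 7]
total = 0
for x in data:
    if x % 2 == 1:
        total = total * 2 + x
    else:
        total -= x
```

5

x=8: not odd, total = 0-8 = -8
x=5: odd, total = (-8)*2+5 = -11
x=-2: not odd, total = (-11)-(-2) = -9
x=13: odd, total = (-9)*2+13 = -5
x=9: odd, total = (-5)*2+9 = -1
x=7: odd, total = (-1)*2+7 = 5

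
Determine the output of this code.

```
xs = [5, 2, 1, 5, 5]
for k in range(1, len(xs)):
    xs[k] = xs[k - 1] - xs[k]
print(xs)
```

[5, 3, 2, -3, -8]

k=1: xs[1] = 5-2 = 3 → [5, 3, 1, 5, 5]
k=2: xs[2] = 3-1 = 2 → [5, 3, 2, 5, 5]
k=3: xs[3] = 2-5 = -3 → [5, 3, 2, -3, 5]
k=4: xs[4] = (-3)-5 = -8 → [5, 3, 2, -3, -8]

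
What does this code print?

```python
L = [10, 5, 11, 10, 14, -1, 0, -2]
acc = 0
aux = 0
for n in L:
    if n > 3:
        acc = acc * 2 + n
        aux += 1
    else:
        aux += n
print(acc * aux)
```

556

n=10: >3, acc = 0*2+10 = 10; aux=1
n=5: >3, acc = 10*2+5 = 25; aux=2
n=11: >3, acc = 25*2+11 = 61; aux=3
n=10: >3, acc = 61*2+10 = 132; aux=4
n=14: >3, acc = 132*2+14 = 278; aux=5
n=-1: not >3; aux=4
n=0: not >3; aux=4
n=-2: not >3; aux=2
acc*aux = 278*2 = 556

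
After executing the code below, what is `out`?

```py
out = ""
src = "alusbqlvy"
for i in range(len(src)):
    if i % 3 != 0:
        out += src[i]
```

'lubqvy'

i=0: skip
i=1: add 'l' → 'l'
i=2: add 'u' → 'lu'
i=3: skip
i=4: add 'b' → 'lub'
i=5: add 'q' → 'lubq'
i=6: skip
i=7: add 'v' → 'lubqv'
i=8: add 'y' → 'lubqvy'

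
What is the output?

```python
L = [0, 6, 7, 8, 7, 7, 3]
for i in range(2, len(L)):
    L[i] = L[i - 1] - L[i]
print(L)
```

i=2: L[2] = 6-7 = -1 → [0, 6, -1, 8, 7, 7, 3]
i=3: L[3] = (-1)-8 = -9 → [0, 6, -1, -9, 7, 7, 3]
i=4: L[4] = (-9)-7 = -16 → [0, 6, -1, -9, -16, 7, 3]
i=5: L[5] = (-16)-7 = -23 → [0, 6, -1, -9, -16, -23, 3]
i=6: L[6] = (-23)-3 = -26 → [0, 6, -1, -9, -16, -23, -26]

[0, 6, -1, -9, -16, -23, -26]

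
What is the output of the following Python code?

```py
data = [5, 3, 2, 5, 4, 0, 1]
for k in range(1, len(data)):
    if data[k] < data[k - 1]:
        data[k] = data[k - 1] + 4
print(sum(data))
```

119

k=1: 3<5, data[1] = 5+4 = 9 → [5, 9, 2, 5, 4, 0, 1]
k=2: 2<9, data[2] = 9+4 = 13 → [5, 9, 13, 5, 4, 0, 1]
k=3: 5<13, data[3] = 13+4 = 17 → [5, 9, 13, 17, 4, 0, 1]
k=4: 4<17, data[4] = 17+4 = 21 → [5, 9, 13, 17, 21, 0, 1]
k=5: 0<21, data[5] = 21+4 = 25 → [5, 9, 13, 17, 21, 25, 1]
k=6: 1<25, data[6] = 25+4 = 29 → [5, 9, 13, 17, 21, 25, 29]
sum = 119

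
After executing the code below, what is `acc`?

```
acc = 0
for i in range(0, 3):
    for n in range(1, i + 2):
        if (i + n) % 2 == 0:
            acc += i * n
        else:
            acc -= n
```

-2

i=0,n=1: odd sum, acc = 0-1 = -1
i=1,n=1: even sum, acc = (-1)+1 = 0
i=1,n=2: odd sum, acc = 0-2 = -2
i=2,n=1: odd sum, acc = (-2)-1 = -3
i=2,n=2: even sum, acc = (-3)+4 = 1
i=2,n=3: odd sum, acc = 1-3 = -2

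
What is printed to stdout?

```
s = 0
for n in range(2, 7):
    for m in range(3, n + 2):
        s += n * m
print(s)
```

n=2,m=3: s = 0+6 = 6
n=3,m=3: s = 6+9 = 15
n=3,m=4: s = 15+12 = 27
n=4,m=3: s = 27+12 = 39
n=4,m=4: s = 39+16 = 55
n=4,m=5: s = 55+20 = 75
n=5,m=3: s = 75+15 = 90
n=5,m=4: s = 90+20 = 110
n=5,m=5: s = 110+25 = 135
n=5,m=6: s = 135+30 = 165
n=6,m=3: s = 165+18 = 183
n=6,m=4: s = 183+24 = 207
n=6,m=5: s = 207+30 = 237
n=6,m=6: s = 237+36 = 273
n=6,m=7: s = 273+42 = 315

315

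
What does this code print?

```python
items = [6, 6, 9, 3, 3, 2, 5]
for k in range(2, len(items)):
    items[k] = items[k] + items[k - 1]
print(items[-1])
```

k=2: items[2] = 9+6 = 15 → [6, 6, 15, 3, 3, 2, 5]
k=3: items[3] = 3+15 = 18 → [6, 6, 15, 18, 3, 2, 5]
k=4: items[4] = 3+18 = 21 → [6, 6, 15, 18, 21, 2, 5]
k=5: items[5] = 2+21 = 23 → [6, 6, 15, 18, 21, 23, 5]
k=6: items[6] = 5+23 = 28 → [6, 6, 15, 18, 21, 23, 28]

28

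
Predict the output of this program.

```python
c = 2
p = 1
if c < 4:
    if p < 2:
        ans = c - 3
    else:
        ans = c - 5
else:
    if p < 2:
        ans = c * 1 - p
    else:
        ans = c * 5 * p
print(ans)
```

c=2, p=1
c < 4 is True; p < 2 is True
→ ans = c - 3 = -1

-1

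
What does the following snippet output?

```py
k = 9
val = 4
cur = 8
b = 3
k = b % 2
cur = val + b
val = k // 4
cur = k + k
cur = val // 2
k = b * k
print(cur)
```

0

k = 3%2 = 1
cur = 4+3 = 7
val = 1//4 = 0
cur = 1+1 = 2
cur = 0//2 = 0
k = 3*1 = 3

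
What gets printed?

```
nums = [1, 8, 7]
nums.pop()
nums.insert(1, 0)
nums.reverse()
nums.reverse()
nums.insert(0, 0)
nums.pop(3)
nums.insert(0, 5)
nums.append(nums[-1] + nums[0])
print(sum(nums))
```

11

pop() removes 7 → [1, 8]
insert 0 at 1 → [1, 0, 8]
reverse → [8, 0, 1]
reverse → [1, 0, 8]
insert 0 at 0 → [0, 1, 0, 8]
pop(3) removes 8 → [0, 1, 0]
insert 5 at 0 → [5, 0, 1, 0]
append nums[-1]+nums[0] = 0+5 = 5 → [5, 0, 1, 0, 5]
sum = 11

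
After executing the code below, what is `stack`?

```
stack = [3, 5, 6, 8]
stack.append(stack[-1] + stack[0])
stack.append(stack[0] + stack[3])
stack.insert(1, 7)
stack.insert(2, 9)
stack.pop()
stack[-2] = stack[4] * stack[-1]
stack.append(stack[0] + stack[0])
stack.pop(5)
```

[3, 7, 9, 5, 6, 11, 6]

append stack[-1]+stack[0] = 8+3 = 11 → [3, 5, 6, 8, 11]
append stack[0]+stack[3] = 3+8 = 11 → [3, 5, 6, 8, 11, 11]
insert 7 at 1 → [3, 7, 5, 6, 8, 11, 11]
insert 9 at 2 → [3, 7, 9, 5, 6, 8, 11, 11]
pop() removes 11 → [3, 7, 9, 5, 6, 8, 11]
stack[-2] = stack[4]*stack[-1] = 6*11 = 66 → [3, 7, 9, 5, 6, 66, 11]
append stack[0]+stack[0] = 3+3 = 6 → [3, 7, 9, 5, 6, 66, 11, 6]
pop(5) removes 66 → [3, 7, 9, 5, 6, 11, 6]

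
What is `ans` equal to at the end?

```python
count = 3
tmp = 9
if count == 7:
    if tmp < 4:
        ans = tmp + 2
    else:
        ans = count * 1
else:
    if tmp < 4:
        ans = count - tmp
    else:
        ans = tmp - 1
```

count=3, tmp=9
count == 7 is False; tmp < 4 is False
→ ans = tmp - 1 = 8

8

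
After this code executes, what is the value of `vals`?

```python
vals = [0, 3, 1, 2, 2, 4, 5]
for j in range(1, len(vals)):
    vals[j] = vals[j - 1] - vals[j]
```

[0, -3, -4, -6, -8, -12, -17]

j=1: vals[1] = 0-3 = -3 → [0, -3, 1, 2, 2, 4, 5]
j=2: vals[2] = (-3)-1 = -4 → [0, -3, -4, 2, 2, 4, 5]
j=3: vals[3] = (-4)-2 = -6 → [0, -3, -4, -6, 2, 4, 5]
j=4: vals[4] = (-6)-2 = -8 → [0, -3, -4, -6, -8, 4, 5]
j=5: vals[5] = (-8)-4 = -12 → [0, -3, -4, -6, -8, -12, 5]
j=6: vals[6] = (-12)-5 = -17 → [0, -3, -4, -6, -8, -12, -17]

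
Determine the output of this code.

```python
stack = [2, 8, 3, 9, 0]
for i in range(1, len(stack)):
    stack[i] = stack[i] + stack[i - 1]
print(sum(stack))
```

i=1: stack[1] = 8+2 = 10 → [2, 10, 3, 9, 0]
i=2: stack[2] = 3+10 = 13 → [2, 10, 13, 9, 0]
i=3: stack[3] = 9+13 = 22 → [2, 10, 13, 22, 0]
i=4: stack[4] = 0+22 = 22 → [2, 10, 13, 22, 22]
sum = 69

69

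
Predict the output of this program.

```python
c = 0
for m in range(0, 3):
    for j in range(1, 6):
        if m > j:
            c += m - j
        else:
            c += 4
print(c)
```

57

m=0,j=1: not 0>1, c = 0+4 = 4
m=0,j=2: not 0>2, c = 4+4 = 8
m=0,j=3: not 0>3, c = 8+4 = 12
m=0,j=4: not 0>4, c = 12+4 = 16
m=0,j=5: not 0>5, c = 16+4 = 20
m=1,j=1: not 1>1, c = 20+4 = 24
m=1,j=2: not 1>2, c = 24+4 = 28
m=1,j=3: not 1>3, c = 28+4 = 32
m=1,j=4: not 1>4, c = 32+4 = 36
m=1,j=5: not 1>5, c = 36+4 = 40
m=2,j=1: 2>1, c = 40+1 = 41
m=2,j=2: not 2>2, c = 41+4 = 45
m=2,j=3: not 2>3, c = 45+4 = 49
m=2,j=4: not 2>4, c = 49+4 = 53
m=2,j=5: not 2>5, c = 53+4 = 57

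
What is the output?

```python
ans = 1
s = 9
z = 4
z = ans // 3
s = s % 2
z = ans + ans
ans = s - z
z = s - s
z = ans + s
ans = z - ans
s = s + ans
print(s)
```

2

z = 1//3 = 0
s = 9%2 = 1
z = 1+1 = 2
ans = 1-2 = -1
z = 1-1 = 0
z = (-1)+1 = 0
ans = 0-(-1) = 1
s = 1+1 = 2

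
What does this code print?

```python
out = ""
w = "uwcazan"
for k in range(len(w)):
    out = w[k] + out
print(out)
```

nazacwu

k=0: prepend 'u' → 'u'
k=1: prepend 'w' → 'wu'
k=2: prepend 'c' → 'cwu'
k=3: prepend 'a' → 'acwu'
k=4: prepend 'z' → 'zacwu'
k=5: prepend 'a' → 'azacwu'
k=6: prepend 'n' → 'nazacwu'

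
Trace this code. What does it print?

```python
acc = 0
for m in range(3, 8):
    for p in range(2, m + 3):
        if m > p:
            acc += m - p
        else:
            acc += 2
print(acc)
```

m=3,p=2: 3>2, acc = 0+1 = 1
m=3,p=3: not 3>3, acc = 1+2 = 3
m=3,p=4: not 3>4, acc = 3+2 = 5
m=3,p=5: not 3>5, acc = 5+2 = 7
m=4,p=2: 4>2, acc = 7+2 = 9
m=4,p=3: 4>3, acc = 9+1 = 10
m=4,p=4: not 4>4, acc = 10+2 = 12
m=4,p=5: not 4>5, acc = 12+2 = 14
m=4,p=6: not 4>6, acc = 14+2 = 16
m=5,p=2: 5>2, acc = 16+3 = 19
m=5,p=3: 5>3, acc = 19+2 = 21
m=5,p=4: 5>4, acc = 21+1 = 22
m=5,p=5: not 5>5, acc = 22+2 = 24
m=5,p=6: not 5>6, acc = 24+2 = 26
m=5,p=7: not 5>7, acc = 26+2 = 28
m=6,p=2: 6>2, acc = 28+4 = 32
m=6,p=3: 6>3, acc = 32+3 = 35
m=6,p=4: 6>4, acc = 35+2 = 37
m=6,p=5: 6>5, acc = 37+1 = 38
m=6,p=6: not 6>6, acc = 38+2 = 40
m=6,p=7: not 6>7, acc = 40+2 = 42
m=6,p=8: not 6>8, acc = 42+2 = 44
m=7,p=2: 7>2, acc = 44+5 = 49
m=7,p=3: 7>3, acc = 49+4 = 53
m=7,p=4: 7>4, acc = 53+3 = 56
m=7,p=5: 7>5, acc = 56+2 = 58
m=7,p=6: 7>6, acc = 58+1 = 59
m=7,p=7: not 7>7, acc = 59+2 = 61
m=7,p=8: not 7>8, acc = 61+2 = 63
m=7,p=9: not 7>9, acc = 63+2 = 65

65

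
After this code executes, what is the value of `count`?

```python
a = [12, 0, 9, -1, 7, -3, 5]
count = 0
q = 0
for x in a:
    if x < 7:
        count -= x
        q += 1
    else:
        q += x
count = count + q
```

31

x=12: not <7; q=12
x=0: <7, count = 0-0 = 0; q=13
x=9: not <7; q=22
x=-1: <7, count = 0-(-1) = 1; q=23
x=7: not <7; q=30
x=-3: <7, count = 1-(-3) = 4; q=31
x=5: <7, count = 4-5 = -1; q=32
count+q = (-1)+32 = 31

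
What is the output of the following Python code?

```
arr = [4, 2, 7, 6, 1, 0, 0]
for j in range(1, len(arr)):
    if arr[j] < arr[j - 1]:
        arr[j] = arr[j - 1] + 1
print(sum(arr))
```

54

j=1: 2<4, arr[1] = 4+1 = 5 → [4, 5, 7, 6, 1, 0, 0]
j=2: 7>=5, unchanged → [4, 5, 7, 6, 1, 0, 0]
j=3: 6<7, arr[3] = 7+1 = 8 → [4, 5, 7, 8, 1, 0, 0]
j=4: 1<8, arr[4] = 8+1 = 9 → [4, 5, 7, 8, 9, 0, 0]
j=5: 0<9, arr[5] = 9+1 = 10 → [4, 5, 7, 8, 9, 10, 0]
j=6: 0<10, arr[6] = 10+1 = 11 → [4, 5, 7, 8, 9, 10, 11]
sum = 54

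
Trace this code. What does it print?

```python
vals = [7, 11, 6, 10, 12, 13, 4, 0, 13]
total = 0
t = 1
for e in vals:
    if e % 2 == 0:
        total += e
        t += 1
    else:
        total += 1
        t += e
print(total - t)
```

e=7: not even, total = 0+1 = 1; t=8
e=11: not even, total = 1+1 = 2; t=19
e=6: even, total = 2+6 = 8; t=20
e=10: even, total = 8+10 = 18; t=21
e=12: even, total = 18+12 = 30; t=22
e=13: not even, total = 30+1 = 31; t=35
e=4: even, total = 31+4 = 35; t=36
e=0: even, total = 35+0 = 35; t=37
e=13: not even, total = 35+1 = 36; t=50
total-t = 36-50 = -14

-14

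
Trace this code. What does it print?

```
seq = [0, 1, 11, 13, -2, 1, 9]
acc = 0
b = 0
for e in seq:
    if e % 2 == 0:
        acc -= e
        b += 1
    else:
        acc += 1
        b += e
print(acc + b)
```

e=0: even, acc = 0-0 = 0; b=1
e=1: not even, acc = 0+1 = 1; b=2
e=11: not even, acc = 1+1 = 2; b=13
e=13: not even, acc = 2+1 = 3; b=26
e=-2: even, acc = 3-(-2) = 5; b=27
e=1: not even, acc = 5+1 = 6; b=28
e=9: not even, acc = 6+1 = 7; b=37
acc+b = 7+37 = 44

44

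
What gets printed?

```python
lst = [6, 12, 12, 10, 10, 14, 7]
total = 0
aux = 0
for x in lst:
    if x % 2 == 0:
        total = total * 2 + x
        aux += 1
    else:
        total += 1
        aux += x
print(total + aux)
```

x=6: even, total = 0*2+6 = 6; aux=1
x=12: even, total = 6*2+12 = 24; aux=2
x=12: even, total = 24*2+12 = 60; aux=3
x=10: even, total = 60*2+10 = 130; aux=4
x=10: even, total = 130*2+10 = 270; aux=5
x=14: even, total = 270*2+14 = 554; aux=6
x=7: not even, total = 554+1 = 555; aux=13
total+aux = 555+13 = 568

568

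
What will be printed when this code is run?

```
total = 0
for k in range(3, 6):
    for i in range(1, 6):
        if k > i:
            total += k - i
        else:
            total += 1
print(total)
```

k=3,i=1: 3>1, total = 0+2 = 2
k=3,i=2: 3>2, total = 2+1 = 3
k=3,i=3: not 3>3, total = 3+1 = 4
k=3,i=4: not 3>4, total = 4+1 = 5
k=3,i=5: not 3>5, total = 5+1 = 6
k=4,i=1: 4>1, total = 6+3 = 9
k=4,i=2: 4>2, total = 9+2 = 11
k=4,i=3: 4>3, total = 11+1 = 12
k=4,i=4: not 4>4, total = 12+1 = 13
k=4,i=5: not 4>5, total = 13+1 = 14
k=5,i=1: 5>1, total = 14+4 = 18
k=5,i=2: 5>2, total = 18+3 = 21
k=5,i=3: 5>3, total = 21+2 = 23
k=5,i=4: 5>4, total = 23+1 = 24
k=5,i=5: not 5>5, total = 24+1 = 25

25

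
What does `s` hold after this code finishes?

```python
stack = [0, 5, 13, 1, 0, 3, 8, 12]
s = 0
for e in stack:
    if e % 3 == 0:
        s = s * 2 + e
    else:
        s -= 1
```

e=0: %3==0, s = 0*2+0 = 0
e=5: not %3==0, s = 0-1 = -1
e=13: not %3==0, s = (-1)-1 = -2
e=1: not %3==0, s = (-2)-1 = -3
e=0: %3==0, s = (-3)*2+0 = -6
e=3: %3==0, s = (-6)*2+3 = -9
e=8: not %3==0, s = (-9)-1 = -10
e=12: %3==0, s = (-10)*2+12 = -8

-8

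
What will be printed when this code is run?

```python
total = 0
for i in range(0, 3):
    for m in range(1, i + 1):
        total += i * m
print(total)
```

i=1,m=1: total = 0+1 = 1
i=2,m=1: total = 1+2 = 3
i=2,m=2: total = 3+4 = 7

7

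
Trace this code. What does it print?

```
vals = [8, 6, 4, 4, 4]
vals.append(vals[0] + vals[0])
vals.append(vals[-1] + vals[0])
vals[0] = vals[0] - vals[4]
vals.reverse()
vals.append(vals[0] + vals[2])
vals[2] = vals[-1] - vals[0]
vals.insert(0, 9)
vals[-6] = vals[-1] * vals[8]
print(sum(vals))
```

append vals[0]+vals[0] = 8+8 = 16 → [8, 6, 4, 4, 4, 16]
append vals[-1]+vals[0] = 16+8 = 24 → [8, 6, 4, 4, 4, 16, 24]
vals[0] = vals[0]-vals[4] = 8-4 = 4 → [4, 6, 4, 4, 4, 16, 24]
reverse → [24, 16, 4, 4, 4, 6, 4]
append vals[0]+vals[2] = 24+4 = 28 → [24, 16, 4, 4, 4, 6, 4, 28]
vals[2] = vals[-1]-vals[0] = 28-24 = 4 → [24, 16, 4, 4, 4, 6, 4, 28]
insert 9 at 0 → [9, 24, 16, 4, 4, 4, 6, 4, 28]
vals[-6] = vals[-1]*vals[8] = 28*28 = 784 → [9, 24, 16, 784, 4, 4, 6, 4, 28]
sum = 879

879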